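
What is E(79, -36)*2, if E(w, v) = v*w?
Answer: -5688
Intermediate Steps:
E(79, -36)*2 = -36*79*2 = -2844*2 = -5688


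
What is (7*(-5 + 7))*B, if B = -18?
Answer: -252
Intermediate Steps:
(7*(-5 + 7))*B = (7*(-5 + 7))*(-18) = (7*2)*(-18) = 14*(-18) = -252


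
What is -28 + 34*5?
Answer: 142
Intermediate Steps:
-28 + 34*5 = -28 + 170 = 142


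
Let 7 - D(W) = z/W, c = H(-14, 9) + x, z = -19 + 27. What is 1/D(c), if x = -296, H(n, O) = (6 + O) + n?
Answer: 295/2073 ≈ 0.14231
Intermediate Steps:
H(n, O) = 6 + O + n
z = 8
c = -295 (c = (6 + 9 - 14) - 296 = 1 - 296 = -295)
D(W) = 7 - 8/W
1/D(c) = 1/(7 - 8/(-295)) = 1/(7 - 8*(-1/295)) = 1/(7 + 8/295) = 1/(2073/295) = 295/2073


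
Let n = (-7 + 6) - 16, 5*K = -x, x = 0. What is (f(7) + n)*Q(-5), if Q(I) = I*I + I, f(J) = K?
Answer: -340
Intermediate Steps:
K = 0 (K = (-1*0)/5 = (⅕)*0 = 0)
f(J) = 0
n = -17 (n = -1 - 16 = -17)
Q(I) = I + I² (Q(I) = I² + I = I + I²)
(f(7) + n)*Q(-5) = (0 - 17)*(-5*(1 - 5)) = -(-85)*(-4) = -17*20 = -340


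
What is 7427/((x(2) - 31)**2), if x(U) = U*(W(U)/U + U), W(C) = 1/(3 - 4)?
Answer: 1061/112 ≈ 9.4732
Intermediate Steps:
W(C) = -1 (W(C) = 1/(-1) = -1)
x(U) = U*(U - 1/U) (x(U) = U*(-1/U + U) = U*(U - 1/U))
7427/((x(2) - 31)**2) = 7427/(((-1 + 2**2) - 31)**2) = 7427/(((-1 + 4) - 31)**2) = 7427/((3 - 31)**2) = 7427/((-28)**2) = 7427/784 = 7427*(1/784) = 1061/112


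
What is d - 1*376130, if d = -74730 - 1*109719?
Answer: -560579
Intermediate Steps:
d = -184449 (d = -74730 - 109719 = -184449)
d - 1*376130 = -184449 - 1*376130 = -184449 - 376130 = -560579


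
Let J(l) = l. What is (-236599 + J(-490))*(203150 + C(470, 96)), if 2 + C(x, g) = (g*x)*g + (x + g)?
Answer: -1075254093826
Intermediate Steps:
C(x, g) = -2 + g + x + x*g² (C(x, g) = -2 + ((g*x)*g + (x + g)) = -2 + (x*g² + (g + x)) = -2 + (g + x + x*g²) = -2 + g + x + x*g²)
(-236599 + J(-490))*(203150 + C(470, 96)) = (-236599 - 490)*(203150 + (-2 + 96 + 470 + 470*96²)) = -237089*(203150 + (-2 + 96 + 470 + 470*9216)) = -237089*(203150 + (-2 + 96 + 470 + 4331520)) = -237089*(203150 + 4332084) = -237089*4535234 = -1075254093826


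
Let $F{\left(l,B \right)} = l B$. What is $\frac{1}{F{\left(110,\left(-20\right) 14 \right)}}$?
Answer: $- \frac{1}{30800} \approx -3.2468 \cdot 10^{-5}$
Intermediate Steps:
$F{\left(l,B \right)} = B l$
$\frac{1}{F{\left(110,\left(-20\right) 14 \right)}} = \frac{1}{\left(-20\right) 14 \cdot 110} = \frac{1}{\left(-280\right) 110} = \frac{1}{-30800} = - \frac{1}{30800}$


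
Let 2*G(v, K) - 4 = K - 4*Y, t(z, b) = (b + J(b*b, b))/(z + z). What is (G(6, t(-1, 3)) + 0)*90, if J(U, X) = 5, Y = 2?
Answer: -360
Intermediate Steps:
t(z, b) = (5 + b)/(2*z) (t(z, b) = (b + 5)/(z + z) = (5 + b)/((2*z)) = (5 + b)*(1/(2*z)) = (5 + b)/(2*z))
G(v, K) = -2 + K/2 (G(v, K) = 2 + (K - 4*2)/2 = 2 + (K - 8)/2 = 2 + (-8 + K)/2 = 2 + (-4 + K/2) = -2 + K/2)
(G(6, t(-1, 3)) + 0)*90 = ((-2 + ((1/2)*(5 + 3)/(-1))/2) + 0)*90 = ((-2 + ((1/2)*(-1)*8)/2) + 0)*90 = ((-2 + (1/2)*(-4)) + 0)*90 = ((-2 - 2) + 0)*90 = (-4 + 0)*90 = -4*90 = -360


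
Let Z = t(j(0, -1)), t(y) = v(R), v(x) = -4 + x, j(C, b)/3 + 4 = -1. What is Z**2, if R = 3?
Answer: 1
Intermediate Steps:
j(C, b) = -15 (j(C, b) = -12 + 3*(-1) = -12 - 3 = -15)
t(y) = -1 (t(y) = -4 + 3 = -1)
Z = -1
Z**2 = (-1)**2 = 1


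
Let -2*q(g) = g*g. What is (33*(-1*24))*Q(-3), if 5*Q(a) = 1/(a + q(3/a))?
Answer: 1584/35 ≈ 45.257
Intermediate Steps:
q(g) = -g²/2 (q(g) = -g*g/2 = -g²/2)
Q(a) = 1/(5*(a - 9/(2*a²))) (Q(a) = 1/(5*(a - 9/a²/2)) = 1/(5*(a - 9/(2*a²))))
(33*(-1*24))*Q(-3) = (33*(-1*24))*((⅖)*(-3)²/(-9 + 2*(-3)³)) = (33*(-24))*((⅖)*9/(-9 + 2*(-27))) = -1584*9/(5*(-9 - 54)) = -1584*9/(5*(-63)) = -1584*9*(-1)/(5*63) = -792*(-2/35) = 1584/35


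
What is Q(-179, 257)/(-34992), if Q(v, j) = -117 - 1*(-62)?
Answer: 55/34992 ≈ 0.0015718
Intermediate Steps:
Q(v, j) = -55 (Q(v, j) = -117 + 62 = -55)
Q(-179, 257)/(-34992) = -55/(-34992) = -55*(-1/34992) = 55/34992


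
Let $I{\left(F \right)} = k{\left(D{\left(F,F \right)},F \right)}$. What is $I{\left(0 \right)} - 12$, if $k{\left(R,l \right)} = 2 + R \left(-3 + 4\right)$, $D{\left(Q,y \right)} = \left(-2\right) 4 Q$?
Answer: $-10$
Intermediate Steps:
$D{\left(Q,y \right)} = - 8 Q$
$k{\left(R,l \right)} = 2 + R$ ($k{\left(R,l \right)} = 2 + R 1 = 2 + R$)
$I{\left(F \right)} = 2 - 8 F$
$I{\left(0 \right)} - 12 = \left(2 - 0\right) - 12 = \left(2 + 0\right) - 12 = 2 - 12 = -10$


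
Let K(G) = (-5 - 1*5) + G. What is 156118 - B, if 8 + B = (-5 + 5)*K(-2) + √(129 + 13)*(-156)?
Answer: 156126 + 156*√142 ≈ 1.5799e+5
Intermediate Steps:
K(G) = -10 + G (K(G) = (-5 - 5) + G = -10 + G)
B = -8 - 156*√142 (B = -8 + ((-5 + 5)*(-10 - 2) + √(129 + 13)*(-156)) = -8 + (0*(-12) + √142*(-156)) = -8 + (0 - 156*√142) = -8 - 156*√142 ≈ -1867.0)
156118 - B = 156118 - (-8 - 156*√142) = 156118 + (8 + 156*√142) = 156126 + 156*√142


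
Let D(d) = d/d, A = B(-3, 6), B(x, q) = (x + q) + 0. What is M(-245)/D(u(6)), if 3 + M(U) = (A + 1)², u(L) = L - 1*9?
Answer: 13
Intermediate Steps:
B(x, q) = q + x (B(x, q) = (q + x) + 0 = q + x)
A = 3 (A = 6 - 3 = 3)
u(L) = -9 + L (u(L) = L - 9 = -9 + L)
M(U) = 13 (M(U) = -3 + (3 + 1)² = -3 + 4² = -3 + 16 = 13)
D(d) = 1
M(-245)/D(u(6)) = 13/1 = 13*1 = 13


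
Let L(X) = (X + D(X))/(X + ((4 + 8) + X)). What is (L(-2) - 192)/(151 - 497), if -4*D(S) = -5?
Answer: 6147/11072 ≈ 0.55518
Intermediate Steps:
D(S) = 5/4 (D(S) = -1/4*(-5) = 5/4)
L(X) = (5/4 + X)/(12 + 2*X) (L(X) = (X + 5/4)/(X + ((4 + 8) + X)) = (5/4 + X)/(X + (12 + X)) = (5/4 + X)/(12 + 2*X))
(L(-2) - 192)/(151 - 497) = ((5 + 4*(-2))/(8*(6 - 2)) - 192)/(151 - 497) = ((1/8)*(5 - 8)/4 - 192)/(-346) = ((1/8)*(1/4)*(-3) - 192)*(-1/346) = (-3/32 - 192)*(-1/346) = -6147/32*(-1/346) = 6147/11072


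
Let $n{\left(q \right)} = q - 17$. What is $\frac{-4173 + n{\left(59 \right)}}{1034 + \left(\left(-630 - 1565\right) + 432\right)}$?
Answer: $\frac{17}{3} \approx 5.6667$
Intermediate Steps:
$n{\left(q \right)} = -17 + q$
$\frac{-4173 + n{\left(59 \right)}}{1034 + \left(\left(-630 - 1565\right) + 432\right)} = \frac{-4173 + \left(-17 + 59\right)}{1034 + \left(\left(-630 - 1565\right) + 432\right)} = \frac{-4173 + 42}{1034 + \left(-2195 + 432\right)} = - \frac{4131}{1034 - 1763} = - \frac{4131}{-729} = \left(-4131\right) \left(- \frac{1}{729}\right) = \frac{17}{3}$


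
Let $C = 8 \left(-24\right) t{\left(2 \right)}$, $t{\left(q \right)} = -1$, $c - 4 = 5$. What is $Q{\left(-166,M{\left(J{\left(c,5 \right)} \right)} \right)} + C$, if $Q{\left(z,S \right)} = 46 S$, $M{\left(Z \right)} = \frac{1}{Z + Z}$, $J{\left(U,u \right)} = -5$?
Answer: $\frac{937}{5} \approx 187.4$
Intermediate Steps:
$c = 9$ ($c = 4 + 5 = 9$)
$M{\left(Z \right)} = \frac{1}{2 Z}$
$C = 192$ ($C = 8 \left(-24\right) \left(-1\right) = \left(-192\right) \left(-1\right) = 192$)
$Q{\left(-166,M{\left(J{\left(c,5 \right)} \right)} \right)} + C = 46 \frac{1}{2 \left(-5\right)} + 192 = 46 \cdot \frac{1}{2} \left(- \frac{1}{5}\right) + 192 = 46 \left(- \frac{1}{10}\right) + 192 = - \frac{23}{5} + 192 = \frac{937}{5}$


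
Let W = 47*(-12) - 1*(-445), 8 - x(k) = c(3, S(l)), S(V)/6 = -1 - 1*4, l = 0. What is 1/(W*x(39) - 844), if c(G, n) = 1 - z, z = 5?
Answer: -1/2272 ≈ -0.00044014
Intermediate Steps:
S(V) = -30 (S(V) = 6*(-1 - 1*4) = 6*(-1 - 4) = 6*(-5) = -30)
c(G, n) = -4 (c(G, n) = 1 - 1*5 = 1 - 5 = -4)
x(k) = 12 (x(k) = 8 - 1*(-4) = 8 + 4 = 12)
W = -119 (W = -564 + 445 = -119)
1/(W*x(39) - 844) = 1/(-119*12 - 844) = 1/(-1428 - 844) = 1/(-2272) = -1/2272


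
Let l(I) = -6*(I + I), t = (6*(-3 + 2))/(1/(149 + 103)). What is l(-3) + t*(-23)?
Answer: 34812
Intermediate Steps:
t = -1512 (t = (6*(-1))/(1/252) = -6/1/252 = -6*252 = -1512)
l(I) = -12*I
l(-3) + t*(-23) = -12*(-3) - 1512*(-23) = 36 + 34776 = 34812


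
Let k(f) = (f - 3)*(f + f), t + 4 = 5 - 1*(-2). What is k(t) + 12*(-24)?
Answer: -288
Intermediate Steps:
t = 3 (t = -4 + (5 - 1*(-2)) = -4 + (5 + 2) = -4 + 7 = 3)
k(f) = 2*f*(-3 + f) (k(f) = (-3 + f)*(2*f) = 2*f*(-3 + f))
k(t) + 12*(-24) = 2*3*(-3 + 3) + 12*(-24) = 2*3*0 - 288 = 0 - 288 = -288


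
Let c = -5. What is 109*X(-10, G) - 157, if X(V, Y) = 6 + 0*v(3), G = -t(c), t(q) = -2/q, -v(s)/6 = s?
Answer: 497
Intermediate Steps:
v(s) = -6*s
G = -⅖ (G = -(-2)/(-5) = -(-2)*(-1)/5 = -1*⅖ = -⅖ ≈ -0.40000)
X(V, Y) = 6 (X(V, Y) = 6 + 0*(-6*3) = 6 + 0*(-18) = 6 + 0 = 6)
109*X(-10, G) - 157 = 109*6 - 157 = 654 - 157 = 497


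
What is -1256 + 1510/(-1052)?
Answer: -661411/526 ≈ -1257.4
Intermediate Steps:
-1256 + 1510/(-1052) = -1256 - 1/1052*1510 = -1256 - 755/526 = -661411/526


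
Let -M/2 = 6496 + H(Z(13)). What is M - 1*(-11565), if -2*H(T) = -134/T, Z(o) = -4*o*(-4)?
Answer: -148475/104 ≈ -1427.6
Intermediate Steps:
Z(o) = 16*o
H(T) = 67/T (H(T) = -(-67)/T = 67/T)
M = -1351235/104 (M = -2*(6496 + 67/((16*13))) = -2*(6496 + 67/208) = -2*1351235/208 = -1351235/104 ≈ -12993.)
M - 1*(-11565) = -1351235/104 - 1*(-11565) = -1351235/104 + 11565 = -148475/104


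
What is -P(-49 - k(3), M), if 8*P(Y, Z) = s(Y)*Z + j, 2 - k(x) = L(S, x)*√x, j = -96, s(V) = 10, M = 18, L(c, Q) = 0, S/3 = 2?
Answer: -21/2 ≈ -10.500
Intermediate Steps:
S = 6 (S = 3*2 = 6)
k(x) = 2 (k(x) = 2 - 0*√x = 2 - 1*0 = 2 + 0 = 2)
P(Y, Z) = -12 + 5*Z/4 (P(Y, Z) = (10*Z - 96)/8 = (-96 + 10*Z)/8 = -12 + 5*Z/4)
-P(-49 - k(3), M) = -(-12 + (5/4)*18) = -(-12 + 45/2) = -1*21/2 = -21/2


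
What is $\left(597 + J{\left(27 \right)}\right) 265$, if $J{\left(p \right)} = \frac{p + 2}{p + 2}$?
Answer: $158470$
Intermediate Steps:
$J{\left(p \right)} = 1$ ($J{\left(p \right)} = \frac{2 + p}{2 + p} = 1$)
$\left(597 + J{\left(27 \right)}\right) 265 = \left(597 + 1\right) 265 = 598 \cdot 265 = 158470$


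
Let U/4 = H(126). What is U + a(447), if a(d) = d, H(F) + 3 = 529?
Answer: 2551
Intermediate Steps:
H(F) = 526 (H(F) = -3 + 529 = 526)
U = 2104 (U = 4*526 = 2104)
U + a(447) = 2104 + 447 = 2551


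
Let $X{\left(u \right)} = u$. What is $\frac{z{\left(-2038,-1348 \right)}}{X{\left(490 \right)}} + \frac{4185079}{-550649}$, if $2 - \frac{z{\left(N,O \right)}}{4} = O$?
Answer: $\frac{92281589}{26981801} \approx 3.4201$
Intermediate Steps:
$z{\left(N,O \right)} = 8 - 4 O$
$\frac{z{\left(-2038,-1348 \right)}}{X{\left(490 \right)}} + \frac{4185079}{-550649} = \frac{8 - -5392}{490} + \frac{4185079}{-550649} = \left(8 + 5392\right) \frac{1}{490} + 4185079 \left(- \frac{1}{550649}\right) = 5400 \cdot \frac{1}{490} - \frac{4185079}{550649} = \frac{540}{49} - \frac{4185079}{550649} = \frac{92281589}{26981801}$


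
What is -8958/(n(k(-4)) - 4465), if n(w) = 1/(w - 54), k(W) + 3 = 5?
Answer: 465816/232181 ≈ 2.0063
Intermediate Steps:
k(W) = 2 (k(W) = -3 + 5 = 2)
n(w) = 1/(-54 + w)
-8958/(n(k(-4)) - 4465) = -8958/(1/(-54 + 2) - 4465) = -8958/(1/(-52) - 4465) = -8958/(-1/52 - 4465) = -8958/(-232181/52) = -8958*(-52/232181) = 465816/232181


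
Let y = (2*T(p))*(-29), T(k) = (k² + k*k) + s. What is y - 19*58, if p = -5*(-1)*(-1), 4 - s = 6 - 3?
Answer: -4060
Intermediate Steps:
s = 1 (s = 4 - (6 - 3) = 4 - 1*3 = 4 - 3 = 1)
p = -5 (p = 5*(-1) = -5)
T(k) = 1 + 2*k² (T(k) = (k² + k*k) + 1 = (k² + k²) + 1 = 2*k² + 1 = 1 + 2*k²)
y = -2958 (y = (2*(1 + 2*(-5)²))*(-29) = (2*(1 + 2*25))*(-29) = (2*(1 + 50))*(-29) = (2*51)*(-29) = 102*(-29) = -2958)
y - 19*58 = -2958 - 19*58 = -2958 - 1*1102 = -2958 - 1102 = -4060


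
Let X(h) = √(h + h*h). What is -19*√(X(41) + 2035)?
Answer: -19*√(2035 + √1722) ≈ -865.80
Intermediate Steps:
X(h) = √(h + h²)
-19*√(X(41) + 2035) = -19*√(√(41*(1 + 41)) + 2035) = -19*√(√(41*42) + 2035) = -19*√(√1722 + 2035) = -19*√(2035 + √1722)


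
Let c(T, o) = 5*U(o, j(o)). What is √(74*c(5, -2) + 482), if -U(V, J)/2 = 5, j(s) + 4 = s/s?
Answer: I*√3218 ≈ 56.727*I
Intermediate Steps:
j(s) = -3 (j(s) = -4 + s/s = -4 + 1 = -3)
U(V, J) = -10 (U(V, J) = -2*5 = -10)
c(T, o) = -50 (c(T, o) = 5*(-10) = -50)
√(74*c(5, -2) + 482) = √(74*(-50) + 482) = √(-3700 + 482) = √(-3218) = I*√3218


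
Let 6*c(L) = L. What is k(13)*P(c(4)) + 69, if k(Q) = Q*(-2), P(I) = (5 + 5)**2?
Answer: -2531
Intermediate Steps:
c(L) = L/6
P(I) = 100 (P(I) = 10**2 = 100)
k(Q) = -2*Q
k(13)*P(c(4)) + 69 = -2*13*100 + 69 = -26*100 + 69 = -2600 + 69 = -2531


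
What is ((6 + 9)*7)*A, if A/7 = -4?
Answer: -2940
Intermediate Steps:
A = -28 (A = 7*(-4) = -28)
((6 + 9)*7)*A = ((6 + 9)*7)*(-28) = (15*7)*(-28) = 105*(-28) = -2940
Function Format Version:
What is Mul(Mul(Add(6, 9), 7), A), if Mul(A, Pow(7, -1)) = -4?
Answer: -2940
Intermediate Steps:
A = -28 (A = Mul(7, -4) = -28)
Mul(Mul(Add(6, 9), 7), A) = Mul(Mul(Add(6, 9), 7), -28) = Mul(Mul(15, 7), -28) = Mul(105, -28) = -2940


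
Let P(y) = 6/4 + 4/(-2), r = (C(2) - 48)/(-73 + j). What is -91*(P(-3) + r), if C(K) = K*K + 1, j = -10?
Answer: -273/166 ≈ -1.6446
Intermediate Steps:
C(K) = 1 + K² (C(K) = K² + 1 = 1 + K²)
r = 43/83 (r = ((1 + 2²) - 48)/(-73 - 10) = ((1 + 4) - 48)/(-83) = (5 - 48)*(-1/83) = -43*(-1/83) = 43/83 ≈ 0.51807)
P(y) = -½ (P(y) = 6*(¼) + 4*(-½) = 3/2 - 2 = -½)
-91*(P(-3) + r) = -91*(-½ + 43/83) = -91*3/166 = -273/166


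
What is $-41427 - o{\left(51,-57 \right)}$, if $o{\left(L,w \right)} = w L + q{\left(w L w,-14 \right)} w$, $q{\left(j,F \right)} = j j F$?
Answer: $-21910014602118$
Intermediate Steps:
$q{\left(j,F \right)} = F j^{2}$ ($q{\left(j,F \right)} = j^{2} F = F j^{2}$)
$o{\left(L,w \right)} = L w - 14 L^{2} w^{5}$ ($o{\left(L,w \right)} = w L + - 14 \left(w L w\right)^{2} w = L w + - 14 \left(L w w\right)^{2} w = L w + - 14 \left(L w^{2}\right)^{2} w = L w + - 14 L^{2} w^{4} w = L w - 14 L^{2} w^{5}$)
$-41427 - o{\left(51,-57 \right)} = -41427 - 51 \left(-57\right) \left(1 - 714 \left(-57\right)^{4}\right) = -41427 - 51 \left(-57\right) \left(1 - 714 \cdot 10556001\right) = -41427 - 51 \left(-57\right) \left(1 - 7536984714\right) = -41427 - 51 \left(-57\right) \left(-7536984713\right) = -41427 - 21910014560691 = -21910014602118$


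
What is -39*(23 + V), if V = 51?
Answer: -2886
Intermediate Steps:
-39*(23 + V) = -39*(23 + 51) = -39*74 = -2886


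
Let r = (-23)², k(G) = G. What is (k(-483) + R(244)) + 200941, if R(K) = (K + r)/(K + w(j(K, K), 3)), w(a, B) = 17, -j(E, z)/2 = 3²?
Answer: 52320311/261 ≈ 2.0046e+5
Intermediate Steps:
j(E, z) = -18 (j(E, z) = -2*3² = -2*9 = -18)
r = 529
R(K) = (529 + K)/(17 + K) (R(K) = (K + 529)/(K + 17) = (529 + K)/(17 + K))
(k(-483) + R(244)) + 200941 = (-483 + (529 + 244)/(17 + 244)) + 200941 = (-483 + 773/261) + 200941 = -125290/261 + 200941 = 52320311/261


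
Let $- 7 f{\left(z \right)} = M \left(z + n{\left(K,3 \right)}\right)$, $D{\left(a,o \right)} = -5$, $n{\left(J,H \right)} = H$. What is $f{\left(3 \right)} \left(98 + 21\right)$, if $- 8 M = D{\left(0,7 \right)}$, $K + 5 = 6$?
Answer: $- \frac{255}{4} \approx -63.75$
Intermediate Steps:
$K = 1$ ($K = -5 + 6 = 1$)
$M = \frac{5}{8}$ ($M = \left(- \frac{1}{8}\right) \left(-5\right) = \frac{5}{8} \approx 0.625$)
$f{\left(z \right)} = - \frac{15}{56} - \frac{5 z}{56}$ ($f{\left(z \right)} = - \frac{\frac{5}{8} \left(z + 3\right)}{7} = - \frac{\frac{5}{8} \left(3 + z\right)}{7} = - \frac{\frac{15}{8} + \frac{5 z}{8}}{7} = - \frac{15}{56} - \frac{5 z}{56}$)
$f{\left(3 \right)} \left(98 + 21\right) = \left(- \frac{15}{56} - \frac{15}{56}\right) \left(98 + 21\right) = \left(- \frac{15}{56} - \frac{15}{56}\right) 119 = \left(- \frac{15}{28}\right) 119 = - \frac{255}{4}$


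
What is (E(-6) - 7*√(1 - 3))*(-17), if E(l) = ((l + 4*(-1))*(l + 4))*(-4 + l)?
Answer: 3400 + 119*I*√2 ≈ 3400.0 + 168.29*I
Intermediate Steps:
E(l) = (-4 + l)²*(4 + l) (E(l) = ((l - 4)*(4 + l))*(-4 + l) = ((-4 + l)*(4 + l))*(-4 + l) = (-4 + l)²*(4 + l))
(E(-6) - 7*√(1 - 3))*(-17) = ((-4 - 6)²*(4 - 6) - 7*√(1 - 3))*(-17) = ((-10)²*(-2) - 7*I*√2)*(-17) = (100*(-2) - 7*I*√2)*(-17) = (-200 - 7*I*√2)*(-17) = 3400 + 119*I*√2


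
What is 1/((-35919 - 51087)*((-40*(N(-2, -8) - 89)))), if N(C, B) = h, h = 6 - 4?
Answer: -1/302780880 ≈ -3.3027e-9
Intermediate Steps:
h = 2
N(C, B) = 2
1/((-35919 - 51087)*((-40*(N(-2, -8) - 89)))) = 1/((-35919 - 51087)*((-40*(2 - 89)))) = 1/((-87006)*((-40*(-87)))) = -1/87006/3480 = -1/87006*1/3480 = -1/302780880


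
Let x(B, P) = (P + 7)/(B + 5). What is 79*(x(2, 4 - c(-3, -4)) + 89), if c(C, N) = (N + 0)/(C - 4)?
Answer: 350286/49 ≈ 7148.7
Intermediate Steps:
c(C, N) = N/(-4 + C)
x(B, P) = (7 + P)/(5 + B)
79*(x(2, 4 - c(-3, -4)) + 89) = 79*((7 + (4 - (-4)/(-4 - 3)))/(5 + 2) + 89) = 79*((7 + (4 - (-4)/(-7)))/7 + 89) = 79*((7 + (4 - (-4)*(-1)/7))/7 + 89) = 79*((7 + (4 - 1*4/7))/7 + 89) = 79*((7 + (4 - 4/7))/7 + 89) = 79*((7 + 24/7)/7 + 89) = 79*((⅐)*(73/7) + 89) = 79*(73/49 + 89) = 79*(4434/49) = 350286/49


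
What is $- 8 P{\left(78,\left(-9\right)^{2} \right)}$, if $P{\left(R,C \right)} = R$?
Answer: $-624$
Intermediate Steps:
$- 8 P{\left(78,\left(-9\right)^{2} \right)} = \left(-8\right) 78 = -624$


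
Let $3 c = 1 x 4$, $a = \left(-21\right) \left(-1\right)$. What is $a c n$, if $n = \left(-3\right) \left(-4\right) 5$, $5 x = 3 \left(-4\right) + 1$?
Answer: $-3696$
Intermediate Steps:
$a = 21$
$x = - \frac{11}{5}$ ($x = \frac{3 \left(-4\right) + 1}{5} = \frac{-12 + 1}{5} = \frac{1}{5} \left(-11\right) = - \frac{11}{5} \approx -2.2$)
$c = - \frac{44}{15}$ ($c = \frac{1 \left(- \frac{11}{5}\right) 4}{3} = \frac{\left(- \frac{11}{5}\right) 4}{3} = \frac{1}{3} \left(- \frac{44}{5}\right) = - \frac{44}{15} \approx -2.9333$)
$n = 60$ ($n = 12 \cdot 5 = 60$)
$a c n = 21 \left(- \frac{44}{15}\right) 60 = \left(- \frac{308}{5}\right) 60 = -3696$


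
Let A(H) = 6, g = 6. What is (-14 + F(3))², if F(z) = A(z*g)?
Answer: 64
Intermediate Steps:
F(z) = 6
(-14 + F(3))² = (-14 + 6)² = (-8)² = 64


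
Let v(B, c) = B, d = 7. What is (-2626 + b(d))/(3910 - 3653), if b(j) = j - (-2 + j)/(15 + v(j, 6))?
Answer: -57623/5654 ≈ -10.192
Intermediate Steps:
b(j) = j - (-2 + j)/(15 + j)
(-2626 + b(d))/(3910 - 3653) = (-2626 + (2 + 7² + 14*7)/(15 + 7))/(3910 - 3653) = (-2626 + (2 + 49 + 98)/22)/257 = (-2626 + (1/22)*149)*(1/257) = (-2626 + 149/22)*(1/257) = -57623/22*1/257 = -57623/5654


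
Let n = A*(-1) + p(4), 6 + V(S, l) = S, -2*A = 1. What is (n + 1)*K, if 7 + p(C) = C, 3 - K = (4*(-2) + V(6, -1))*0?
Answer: -9/2 ≈ -4.5000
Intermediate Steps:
A = -½ (A = -½*1 = -½ ≈ -0.50000)
V(S, l) = -6 + S
K = 3 (K = 3 - (4*(-2) + (-6 + 6))*0 = 3 - (-8 + 0)*0 = 3 - (-8)*0 = 3 - 1*0 = 3 + 0 = 3)
p(C) = -7 + C
n = -5/2 (n = -½*(-1) + (-7 + 4) = ½ - 3 = -5/2 ≈ -2.5000)
(n + 1)*K = (-5/2 + 1)*3 = -3/2*3 = -9/2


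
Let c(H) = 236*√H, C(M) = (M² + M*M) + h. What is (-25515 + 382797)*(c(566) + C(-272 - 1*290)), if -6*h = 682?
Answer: 225650140962 + 84318552*√566 ≈ 2.2766e+11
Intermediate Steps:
h = -341/3 (h = -⅙*682 = -341/3 ≈ -113.67)
C(M) = -341/3 + 2*M² (C(M) = (M² + M*M) - 341/3 = (M² + M²) - 341/3 = 2*M² - 341/3 = -341/3 + 2*M²)
(-25515 + 382797)*(c(566) + C(-272 - 1*290)) = (-25515 + 382797)*(236*√566 + (-341/3 + 2*(-272 - 1*290)²)) = 357282*(236*√566 + (-341/3 + 2*(-272 - 290)²)) = 357282*(236*√566 + (-341/3 + 2*(-562)²)) = 357282*(236*√566 + (-341/3 + 2*315844)) = 357282*(236*√566 + (-341/3 + 631688)) = 357282*(236*√566 + 1894723/3) = 357282*(1894723/3 + 236*√566) = 225650140962 + 84318552*√566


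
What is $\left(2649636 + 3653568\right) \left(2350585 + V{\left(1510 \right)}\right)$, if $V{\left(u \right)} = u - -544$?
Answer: $14829163555356$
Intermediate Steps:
$V{\left(u \right)} = 544 + u$ ($V{\left(u \right)} = u + 544 = 544 + u$)
$\left(2649636 + 3653568\right) \left(2350585 + V{\left(1510 \right)}\right) = \left(2649636 + 3653568\right) \left(2350585 + \left(544 + 1510\right)\right) = 6303204 \left(2350585 + 2054\right) = 6303204 \cdot 2352639 = 14829163555356$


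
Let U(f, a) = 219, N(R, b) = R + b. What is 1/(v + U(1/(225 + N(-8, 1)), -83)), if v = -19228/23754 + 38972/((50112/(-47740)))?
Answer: -12399588/457657756339 ≈ -2.7094e-5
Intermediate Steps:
v = -460373266111/12399588 (v = -19228*1/23754 + 38972/((50112*(-1/47740))) = -9614/11877 + 38972/(-12528/11935) = -9614/11877 + 38972*(-11935/12528) = -9614/11877 - 116282705/3132 = -460373266111/12399588 ≈ -37128.)
1/(v + U(1/(225 + N(-8, 1)), -83)) = 1/(-460373266111/12399588 + 219) = 1/(-457657756339/12399588) = -12399588/457657756339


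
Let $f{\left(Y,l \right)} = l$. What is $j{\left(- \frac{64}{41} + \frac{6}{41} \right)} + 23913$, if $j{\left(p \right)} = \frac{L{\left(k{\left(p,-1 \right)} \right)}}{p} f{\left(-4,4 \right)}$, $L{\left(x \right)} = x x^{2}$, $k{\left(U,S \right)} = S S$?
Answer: $\frac{693395}{29} \approx 23910.0$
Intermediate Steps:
$k{\left(U,S \right)} = S^{2}$
$L{\left(x \right)} = x^{3}$
$j{\left(p \right)} = \frac{4}{p}$ ($j{\left(p \right)} = \frac{\left(\left(-1\right)^{2}\right)^{3}}{p} 4 = \frac{1^{3}}{p} 4 = 1 \frac{1}{p} 4 = \frac{1}{p} 4 = \frac{4}{p}$)
$j{\left(- \frac{64}{41} + \frac{6}{41} \right)} + 23913 = \frac{4}{- \frac{64}{41} + \frac{6}{41}} + 23913 = \frac{4}{- \frac{58}{41}} + 23913 = 4 \left(- \frac{41}{58}\right) + 23913 = - \frac{82}{29} + 23913 = \frac{693395}{29}$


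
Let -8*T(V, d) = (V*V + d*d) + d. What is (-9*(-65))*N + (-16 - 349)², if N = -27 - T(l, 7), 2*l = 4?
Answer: 243635/2 ≈ 1.2182e+5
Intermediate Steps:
l = 2 (l = (½)*4 = 2)
T(V, d) = -d/8 - V²/8 - d²/8 (T(V, d) = -((V*V + d*d) + d)/8 = -((V² + d²) + d)/8 = -(d + V² + d²)/8 = -d/8 - V²/8 - d²/8)
N = -39/2 (N = -27 - (-⅛*7 - ⅛*2² - ⅛*7²) = -27 - (-7/8 - ⅛*4 - ⅛*49) = -27 - (-7/8 - ½ - 49/8) = -27 - 1*(-15/2) = -27 + 15/2 = -39/2 ≈ -19.500)
(-9*(-65))*N + (-16 - 349)² = -9*(-65)*(-39/2) + (-16 - 349)² = 585*(-39/2) + (-365)² = -22815/2 + 133225 = 243635/2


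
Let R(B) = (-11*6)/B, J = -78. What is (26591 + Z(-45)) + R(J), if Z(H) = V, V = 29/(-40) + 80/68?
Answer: 235075911/8840 ≈ 26592.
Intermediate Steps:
V = 307/680 (V = 29*(-1/40) + 80*(1/68) = -29/40 + 20/17 = 307/680 ≈ 0.45147)
R(B) = -66/B
Z(H) = 307/680
(26591 + Z(-45)) + R(J) = (26591 + 307/680) - 66/(-78) = 18082187/680 - 66*(-1/78) = 18082187/680 + 11/13 = 235075911/8840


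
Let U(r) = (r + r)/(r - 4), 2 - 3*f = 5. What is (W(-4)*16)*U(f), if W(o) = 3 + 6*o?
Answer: -672/5 ≈ -134.40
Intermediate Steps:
f = -1 (f = ⅔ - ⅓*5 = ⅔ - 5/3 = -1)
U(r) = 2*r/(-4 + r) (U(r) = (2*r)/(-4 + r) = 2*r/(-4 + r))
(W(-4)*16)*U(f) = ((3 + 6*(-4))*16)*(2*(-1)/(-4 - 1)) = ((3 - 24)*16)*(2*(-1)/(-5)) = (-21*16)*(2*(-1)*(-⅕)) = -336*⅖ = -672/5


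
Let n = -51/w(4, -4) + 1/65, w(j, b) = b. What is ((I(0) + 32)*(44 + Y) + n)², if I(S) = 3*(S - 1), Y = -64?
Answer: 21750645361/67600 ≈ 3.2176e+5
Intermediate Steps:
I(S) = -3 + 3*S (I(S) = 3*(-1 + S) = -3 + 3*S)
n = 3319/260 (n = -51/(-4) + 1/65 = -51*(-¼) + 1*(1/65) = 51/4 + 1/65 = 3319/260 ≈ 12.765)
((I(0) + 32)*(44 + Y) + n)² = (((-3 + 3*0) + 32)*(44 - 64) + 3319/260)² = (((-3 + 0) + 32)*(-20) + 3319/260)² = ((-3 + 32)*(-20) + 3319/260)² = (29*(-20) + 3319/260)² = (-580 + 3319/260)² = (-147481/260)² = 21750645361/67600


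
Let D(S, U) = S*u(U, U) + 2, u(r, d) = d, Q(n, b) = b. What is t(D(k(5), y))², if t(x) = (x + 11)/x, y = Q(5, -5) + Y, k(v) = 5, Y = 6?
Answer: 324/49 ≈ 6.6122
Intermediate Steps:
y = 1 (y = -5 + 6 = 1)
D(S, U) = 2 + S*U (D(S, U) = S*U + 2 = 2 + S*U)
t(x) = (11 + x)/x
t(D(k(5), y))² = ((11 + (2 + 5*1))/(2 + 5*1))² = ((11 + (2 + 5))/(2 + 5))² = ((11 + 7)/7)² = ((⅐)*18)² = (18/7)² = 324/49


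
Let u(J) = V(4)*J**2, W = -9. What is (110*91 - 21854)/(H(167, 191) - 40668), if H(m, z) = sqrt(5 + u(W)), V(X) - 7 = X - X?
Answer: 120417948/413471413 + 5922*sqrt(143)/413471413 ≈ 0.29141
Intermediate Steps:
V(X) = 7 (V(X) = 7 + (X - X) = 7 + 0 = 7)
u(J) = 7*J**2
H(m, z) = 2*sqrt(143) (H(m, z) = sqrt(5 + 7*(-9)**2) = sqrt(5 + 7*81) = sqrt(5 + 567) = sqrt(572) = 2*sqrt(143))
(110*91 - 21854)/(H(167, 191) - 40668) = (110*91 - 21854)/(2*sqrt(143) - 40668) = (10010 - 21854)/(-40668 + 2*sqrt(143)) = -11844/(-40668 + 2*sqrt(143))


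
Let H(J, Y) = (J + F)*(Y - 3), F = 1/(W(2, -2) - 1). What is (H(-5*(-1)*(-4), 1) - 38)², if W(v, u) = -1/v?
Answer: 100/9 ≈ 11.111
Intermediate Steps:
F = -⅔ (F = 1/(-1/2 - 1) = 1/(-1*½ - 1) = 1/(-½ - 1) = 1/(-3/2) = -⅔ ≈ -0.66667)
H(J, Y) = (-3 + Y)*(-⅔ + J) (H(J, Y) = (J - ⅔)*(Y - 3) = (-⅔ + J)*(-3 + Y) = (-3 + Y)*(-⅔ + J))
(H(-5*(-1)*(-4), 1) - 38)² = ((2 - 3*(-5*(-1))*(-4) - ⅔*1 + (-5*(-1)*(-4))*1) - 38)² = ((2 - 15*(-4) - ⅔ + (5*(-4))*1) - 38)² = ((2 - 3*(-20) - ⅔ - 20*1) - 38)² = ((2 + 60 - ⅔ - 20) - 38)² = (124/3 - 38)² = (10/3)² = 100/9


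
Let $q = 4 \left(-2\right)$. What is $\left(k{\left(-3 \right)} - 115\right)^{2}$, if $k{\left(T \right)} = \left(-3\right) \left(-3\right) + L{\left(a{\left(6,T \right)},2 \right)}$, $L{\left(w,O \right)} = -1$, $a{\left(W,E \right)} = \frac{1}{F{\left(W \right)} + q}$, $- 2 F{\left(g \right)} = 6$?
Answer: $11449$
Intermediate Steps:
$q = -8$
$F{\left(g \right)} = -3$ ($F{\left(g \right)} = \left(- \frac{1}{2}\right) 6 = -3$)
$a{\left(W,E \right)} = - \frac{1}{11}$ ($a{\left(W,E \right)} = \frac{1}{-3 - 8} = \frac{1}{-11} = - \frac{1}{11}$)
$k{\left(T \right)} = 8$ ($k{\left(T \right)} = \left(-3\right) \left(-3\right) - 1 = 9 - 1 = 8$)
$\left(k{\left(-3 \right)} - 115\right)^{2} = \left(8 - 115\right)^{2} = \left(-107\right)^{2} = 11449$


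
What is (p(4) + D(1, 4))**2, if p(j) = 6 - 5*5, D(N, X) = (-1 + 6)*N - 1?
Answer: 225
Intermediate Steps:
D(N, X) = -1 + 5*N (D(N, X) = 5*N - 1 = -1 + 5*N)
p(j) = -19 (p(j) = 6 - 25 = -19)
(p(4) + D(1, 4))**2 = (-19 + (-1 + 5*1))**2 = (-19 + (-1 + 5))**2 = (-19 + 4)**2 = (-15)**2 = 225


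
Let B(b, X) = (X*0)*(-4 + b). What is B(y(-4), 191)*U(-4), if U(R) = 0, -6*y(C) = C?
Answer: 0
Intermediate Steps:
y(C) = -C/6
B(b, X) = 0 (B(b, X) = 0*(-4 + b) = 0)
B(y(-4), 191)*U(-4) = 0*0 = 0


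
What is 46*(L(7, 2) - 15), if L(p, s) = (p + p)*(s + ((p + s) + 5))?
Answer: 9614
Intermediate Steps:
L(p, s) = 2*p*(5 + p + 2*s) (L(p, s) = (2*p)*(s + (5 + p + s)) = (2*p)*(5 + p + 2*s) = 2*p*(5 + p + 2*s))
46*(L(7, 2) - 15) = 46*(2*7*(5 + 7 + 2*2) - 15) = 46*(2*7*(5 + 7 + 4) - 15) = 46*(2*7*16 - 15) = 46*(224 - 15) = 46*209 = 9614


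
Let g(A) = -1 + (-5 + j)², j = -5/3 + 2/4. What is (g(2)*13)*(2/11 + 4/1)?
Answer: 398567/198 ≈ 2013.0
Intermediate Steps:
j = -7/6 (j = -5*⅓ + 2*(¼) = -5/3 + ½ = -7/6 ≈ -1.1667)
g(A) = 1333/36 (g(A) = -1 + (-5 - 7/6)² = -1 + (-37/6)² = -1 + 1369/36 = 1333/36)
(g(2)*13)*(2/11 + 4/1) = ((1333/36)*13)*(2/11 + 4/1) = 17329*(2*(1/11) + 4*1)/36 = 17329*(2/11 + 4)/36 = (17329/36)*(46/11) = 398567/198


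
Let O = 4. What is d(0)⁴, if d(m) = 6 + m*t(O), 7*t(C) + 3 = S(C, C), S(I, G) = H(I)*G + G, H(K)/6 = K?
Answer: 1296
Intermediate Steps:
H(K) = 6*K
S(I, G) = G + 6*G*I (S(I, G) = (6*I)*G + G = 6*G*I + G = G + 6*G*I)
t(C) = -3/7 + C*(1 + 6*C)/7 (t(C) = -3/7 + (C*(1 + 6*C))/7 = -3/7 + C*(1 + 6*C)/7)
d(m) = 6 + 97*m/7 (d(m) = 6 + m*(-3/7 + (⅐)*4*(1 + 6*4)) = 6 + m*(-3/7 + (⅐)*4*(1 + 24)) = 6 + m*(-3/7 + (⅐)*4*25) = 6 + m*(-3/7 + 100/7) = 6 + m*(97/7) = 6 + 97*m/7)
d(0)⁴ = (6 + (97/7)*0)⁴ = (6 + 0)⁴ = 6⁴ = 1296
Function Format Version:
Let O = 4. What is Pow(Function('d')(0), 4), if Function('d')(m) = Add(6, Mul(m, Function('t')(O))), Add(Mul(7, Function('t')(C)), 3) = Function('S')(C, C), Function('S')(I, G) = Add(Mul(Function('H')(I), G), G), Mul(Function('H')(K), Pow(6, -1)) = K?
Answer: 1296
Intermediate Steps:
Function('H')(K) = Mul(6, K)
Function('S')(I, G) = Add(G, Mul(6, G, I)) (Function('S')(I, G) = Add(Mul(Mul(6, I), G), G) = Add(Mul(6, G, I), G) = Add(G, Mul(6, G, I)))
Function('t')(C) = Add(Rational(-3, 7), Mul(Rational(1, 7), C, Add(1, Mul(6, C)))) (Function('t')(C) = Add(Rational(-3, 7), Mul(Rational(1, 7), Mul(C, Add(1, Mul(6, C))))) = Add(Rational(-3, 7), Mul(Rational(1, 7), C, Add(1, Mul(6, C)))))
Function('d')(m) = Add(6, Mul(Rational(97, 7), m)) (Function('d')(m) = Add(6, Mul(m, Add(Rational(-3, 7), Mul(Rational(1, 7), 4, Add(1, Mul(6, 4)))))) = Add(6, Mul(m, Add(Rational(-3, 7), Mul(Rational(1, 7), 4, Add(1, 24))))) = Add(6, Mul(m, Add(Rational(-3, 7), Mul(Rational(1, 7), 4, 25)))) = Add(6, Mul(m, Add(Rational(-3, 7), Rational(100, 7)))) = Add(6, Mul(m, Rational(97, 7))) = Add(6, Mul(Rational(97, 7), m)))
Pow(Function('d')(0), 4) = Pow(Add(6, Mul(Rational(97, 7), 0)), 4) = Pow(Add(6, 0), 4) = Pow(6, 4) = 1296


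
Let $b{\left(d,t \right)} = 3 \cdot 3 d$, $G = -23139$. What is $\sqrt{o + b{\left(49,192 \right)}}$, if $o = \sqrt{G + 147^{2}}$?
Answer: $\sqrt{441 + 3 i \sqrt{170}} \approx 21.021 + 0.9304 i$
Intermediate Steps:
$b{\left(d,t \right)} = 9 d$
$o = 3 i \sqrt{170}$ ($o = \sqrt{-23139 + 147^{2}} = \sqrt{-23139 + 21609} = \sqrt{-1530} = 3 i \sqrt{170} \approx 39.115 i$)
$\sqrt{o + b{\left(49,192 \right)}} = \sqrt{3 i \sqrt{170} + 9 \cdot 49} = \sqrt{3 i \sqrt{170} + 441} = \sqrt{441 + 3 i \sqrt{170}}$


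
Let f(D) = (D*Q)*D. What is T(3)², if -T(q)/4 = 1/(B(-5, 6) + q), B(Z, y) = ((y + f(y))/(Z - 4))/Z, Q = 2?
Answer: 3600/5041 ≈ 0.71414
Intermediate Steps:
f(D) = 2*D² (f(D) = (D*2)*D = (2*D)*D = 2*D²)
B(Z, y) = (y + 2*y²)/(Z*(-4 + Z)) (B(Z, y) = ((y + 2*y²)/(Z - 4))/Z = ((y + 2*y²)/(-4 + Z))/Z = (y + 2*y²)/(Z*(-4 + Z)))
T(q) = -4/(26/15 + q) (T(q) = -4/(6*(1 + 2*6)/(-5*(-4 - 5)) + q) = -4/(6*(-⅕)*(1 + 12)/(-9) + q) = -4/(6*(-⅕)*(-⅑)*13 + q) = -4/(26/15 + q))
T(3)² = (-60/(26 + 15*3))² = (-60/(26 + 45))² = (-60/71)² = 3600/5041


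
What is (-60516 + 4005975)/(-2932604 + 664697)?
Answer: -1315153/755969 ≈ -1.7397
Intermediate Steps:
(-60516 + 4005975)/(-2932604 + 664697) = 3945459/(-2267907) = 3945459*(-1/2267907) = -1315153/755969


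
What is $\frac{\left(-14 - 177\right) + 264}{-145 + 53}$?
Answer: $- \frac{73}{92} \approx -0.79348$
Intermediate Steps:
$\frac{\left(-14 - 177\right) + 264}{-145 + 53} = \frac{\left(-14 - 177\right) + 264}{-92} = \left(-191 + 264\right) \left(- \frac{1}{92}\right) = 73 \left(- \frac{1}{92}\right) = - \frac{73}{92}$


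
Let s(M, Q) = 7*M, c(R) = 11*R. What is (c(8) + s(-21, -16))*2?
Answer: -118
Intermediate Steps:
(c(8) + s(-21, -16))*2 = (11*8 + 7*(-21))*2 = (88 - 147)*2 = -59*2 = -118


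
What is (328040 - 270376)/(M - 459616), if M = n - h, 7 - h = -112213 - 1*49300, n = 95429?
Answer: -1088/9919 ≈ -0.10969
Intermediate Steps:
h = 161520 (h = 7 - (-112213 - 1*49300) = 7 - (-112213 - 49300) = 7 - 1*(-161513) = 7 + 161513 = 161520)
M = -66091 (M = 95429 - 1*161520 = 95429 - 161520 = -66091)
(328040 - 270376)/(M - 459616) = (328040 - 270376)/(-66091 - 459616) = 57664/(-525707) = 57664*(-1/525707) = -1088/9919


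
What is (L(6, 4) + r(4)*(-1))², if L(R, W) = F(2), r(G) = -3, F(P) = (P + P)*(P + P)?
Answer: 361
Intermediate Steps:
F(P) = 4*P² (F(P) = (2*P)*(2*P) = 4*P²)
L(R, W) = 16 (L(R, W) = 4*2² = 4*4 = 16)
(L(6, 4) + r(4)*(-1))² = (16 - 3*(-1))² = (16 + 3)² = 19² = 361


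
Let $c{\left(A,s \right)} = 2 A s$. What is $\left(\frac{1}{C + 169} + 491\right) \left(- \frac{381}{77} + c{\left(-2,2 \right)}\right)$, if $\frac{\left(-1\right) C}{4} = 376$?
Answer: $- \frac{653517548}{102795} \approx -6357.5$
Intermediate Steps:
$C = -1504$ ($C = \left(-4\right) 376 = -1504$)
$c{\left(A,s \right)} = 2 A s$
$\left(\frac{1}{C + 169} + 491\right) \left(- \frac{381}{77} + c{\left(-2,2 \right)}\right) = \left(\frac{1}{-1504 + 169} + 491\right) \left(- \frac{381}{77} + 2 \left(-2\right) 2\right) = \left(\frac{1}{-1335} + 491\right) \left(\left(-381\right) \frac{1}{77} - 8\right) = \left(- \frac{1}{1335} + 491\right) \left(- \frac{381}{77} - 8\right) = \frac{655484}{1335} \left(- \frac{997}{77}\right) = - \frac{653517548}{102795}$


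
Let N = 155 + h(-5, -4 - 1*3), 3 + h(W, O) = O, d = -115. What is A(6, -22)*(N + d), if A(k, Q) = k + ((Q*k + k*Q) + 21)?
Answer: -7110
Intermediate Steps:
h(W, O) = -3 + O
N = 145 (N = 155 + (-3 + (-4 - 1*3)) = 155 + (-3 + (-4 - 3)) = 155 + (-3 - 7) = 155 - 10 = 145)
A(k, Q) = 21 + k + 2*Q*k (A(k, Q) = k + ((Q*k + Q*k) + 21) = k + (2*Q*k + 21) = k + (21 + 2*Q*k) = 21 + k + 2*Q*k)
A(6, -22)*(N + d) = (21 + 6 + 2*(-22)*6)*(145 - 115) = (21 + 6 - 264)*30 = -237*30 = -7110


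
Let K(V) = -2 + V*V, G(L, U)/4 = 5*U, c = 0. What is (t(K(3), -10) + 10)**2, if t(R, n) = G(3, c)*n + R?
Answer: 289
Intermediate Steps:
G(L, U) = 20*U (G(L, U) = 4*(5*U) = 20*U)
K(V) = -2 + V**2
t(R, n) = R (t(R, n) = (20*0)*n + R = 0*n + R = 0 + R = R)
(t(K(3), -10) + 10)**2 = ((-2 + 3**2) + 10)**2 = ((-2 + 9) + 10)**2 = (7 + 10)**2 = 17**2 = 289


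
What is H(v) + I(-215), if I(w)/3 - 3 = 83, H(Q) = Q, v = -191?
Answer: 67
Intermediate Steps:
I(w) = 258 (I(w) = 9 + 3*83 = 9 + 249 = 258)
H(v) + I(-215) = -191 + 258 = 67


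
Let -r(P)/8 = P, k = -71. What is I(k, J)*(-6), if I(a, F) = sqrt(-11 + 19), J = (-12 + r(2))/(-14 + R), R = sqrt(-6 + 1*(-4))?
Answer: -12*sqrt(2) ≈ -16.971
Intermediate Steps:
r(P) = -8*P
R = I*sqrt(10) (R = sqrt(-6 - 4) = sqrt(-10) = I*sqrt(10) ≈ 3.1623*I)
J = -28/(-14 + I*sqrt(10)) (J = (-12 - 8*2)/(-14 + I*sqrt(10)) = (-12 - 16)/(-14 + I*sqrt(10)) = -28/(-14 + I*sqrt(10)) ≈ 1.9029 + 0.42982*I)
I(a, F) = 2*sqrt(2) (I(a, F) = sqrt(8) = 2*sqrt(2))
I(k, J)*(-6) = (2*sqrt(2))*(-6) = -12*sqrt(2)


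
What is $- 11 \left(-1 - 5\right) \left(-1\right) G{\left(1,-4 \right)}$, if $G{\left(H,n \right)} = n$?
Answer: $264$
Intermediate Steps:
$- 11 \left(-1 - 5\right) \left(-1\right) G{\left(1,-4 \right)} = - 11 \left(-1 - 5\right) \left(-1\right) \left(-4\right) = - 11 \left(\left(-6\right) \left(-1\right)\right) \left(-4\right) = \left(-11\right) 6 \left(-4\right) = \left(-66\right) \left(-4\right) = 264$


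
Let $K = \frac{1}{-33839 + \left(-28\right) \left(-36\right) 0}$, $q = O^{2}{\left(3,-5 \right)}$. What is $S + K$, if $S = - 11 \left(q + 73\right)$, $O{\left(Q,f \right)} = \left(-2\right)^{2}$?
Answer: $- \frac{33128382}{33839} \approx -979.0$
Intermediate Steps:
$O{\left(Q,f \right)} = 4$
$q = 16$ ($q = 4^{2} = 16$)
$S = -979$ ($S = - 11 \left(16 + 73\right) = \left(-11\right) 89 = -979$)
$K = - \frac{1}{33839}$ ($K = \frac{1}{-33839 + 1008 \cdot 0} = \frac{1}{-33839 + 0} = \frac{1}{-33839} = - \frac{1}{33839} \approx -2.9552 \cdot 10^{-5}$)
$S + K = -979 - \frac{1}{33839} = - \frac{33128382}{33839}$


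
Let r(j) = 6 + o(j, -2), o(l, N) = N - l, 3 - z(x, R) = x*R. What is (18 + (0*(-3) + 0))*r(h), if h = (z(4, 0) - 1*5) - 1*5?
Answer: 198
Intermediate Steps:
z(x, R) = 3 - R*x (z(x, R) = 3 - x*R = 3 - R*x)
h = -7 (h = ((3 - 1*0*4) - 1*5) - 1*5 = ((3 + 0) - 5) - 5 = (3 - 5) - 5 = -2 - 5 = -7)
r(j) = 4 - j (r(j) = 6 + (-2 - j) = 4 - j)
(18 + (0*(-3) + 0))*r(h) = (18 + (0*(-3) + 0))*(4 - 1*(-7)) = (18 + (0 + 0))*(4 + 7) = (18 + 0)*11 = 18*11 = 198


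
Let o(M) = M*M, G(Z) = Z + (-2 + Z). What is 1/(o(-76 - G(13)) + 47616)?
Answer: 1/57616 ≈ 1.7356e-5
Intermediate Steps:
G(Z) = -2 + 2*Z
o(M) = M²
1/(o(-76 - G(13)) + 47616) = 1/((-76 - (-2 + 2*13))² + 47616) = 1/((-76 - (-2 + 26))² + 47616) = 1/((-76 - 1*24)² + 47616) = 1/((-76 - 24)² + 47616) = 1/((-100)² + 47616) = 1/(10000 + 47616) = 1/57616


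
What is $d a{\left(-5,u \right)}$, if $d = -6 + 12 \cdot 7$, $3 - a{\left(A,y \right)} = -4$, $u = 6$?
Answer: $546$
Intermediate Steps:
$a{\left(A,y \right)} = 7$ ($a{\left(A,y \right)} = 3 - -4 = 3 + 4 = 7$)
$d = 78$ ($d = -6 + 84 = 78$)
$d a{\left(-5,u \right)} = 78 \cdot 7 = 546$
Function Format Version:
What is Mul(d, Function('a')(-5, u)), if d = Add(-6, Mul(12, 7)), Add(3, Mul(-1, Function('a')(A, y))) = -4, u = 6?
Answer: 546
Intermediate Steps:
Function('a')(A, y) = 7 (Function('a')(A, y) = Add(3, Mul(-1, -4)) = Add(3, 4) = 7)
d = 78 (d = Add(-6, 84) = 78)
Mul(d, Function('a')(-5, u)) = Mul(78, 7) = 546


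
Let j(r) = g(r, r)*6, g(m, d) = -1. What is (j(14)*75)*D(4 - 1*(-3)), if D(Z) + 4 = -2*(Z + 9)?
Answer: 16200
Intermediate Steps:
j(r) = -6 (j(r) = -1*6 = -6)
D(Z) = -22 - 2*Z (D(Z) = -4 - 2*(Z + 9) = -4 - 2*(9 + Z) = -4 + (-18 - 2*Z) = -22 - 2*Z)
(j(14)*75)*D(4 - 1*(-3)) = (-6*75)*(-22 - 2*(4 - 1*(-3))) = -450*(-22 - 2*(4 + 3)) = -450*(-22 - 2*7) = -450*(-22 - 14) = -450*(-36) = 16200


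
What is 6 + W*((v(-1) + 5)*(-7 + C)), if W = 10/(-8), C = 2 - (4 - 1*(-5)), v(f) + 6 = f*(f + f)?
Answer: 47/2 ≈ 23.500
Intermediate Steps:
v(f) = -6 + 2*f² (v(f) = -6 + f*(f + f) = -6 + f*(2*f) = -6 + 2*f²)
C = -7 (C = 2 - (4 + 5) = 2 - 1*9 = 2 - 9 = -7)
W = -5/4 (W = 10*(-⅛) = -5/4 ≈ -1.2500)
6 + W*((v(-1) + 5)*(-7 + C)) = 6 - 5*((-6 + 2*(-1)²) + 5)*(-7 - 7)/4 = 6 - 5*((-6 + 2*1) + 5)*(-14)/4 = 6 - 5*((-6 + 2) + 5)*(-14)/4 = 6 - 5*(-4 + 5)*(-14)/4 = 6 - 5*(-14)/4 = 6 - 5/4*(-14) = 6 + 35/2 = 47/2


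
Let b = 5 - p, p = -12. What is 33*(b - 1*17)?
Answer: 0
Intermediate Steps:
b = 17 (b = 5 - 1*(-12) = 5 + 12 = 17)
33*(b - 1*17) = 33*(17 - 1*17) = 33*(17 - 17) = 33*0 = 0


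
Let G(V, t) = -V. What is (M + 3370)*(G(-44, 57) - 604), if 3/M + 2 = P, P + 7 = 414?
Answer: -50954512/27 ≈ -1.8872e+6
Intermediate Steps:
P = 407 (P = -7 + 414 = 407)
M = 1/135 (M = 3/(-2 + 407) = 3/405 = 3*(1/405) = 1/135 ≈ 0.0074074)
(M + 3370)*(G(-44, 57) - 604) = (1/135 + 3370)*(-1*(-44) - 604) = 454951*(44 - 604)/135 = (454951/135)*(-560) = -50954512/27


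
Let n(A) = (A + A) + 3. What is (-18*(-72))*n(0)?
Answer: 3888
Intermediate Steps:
n(A) = 3 + 2*A (n(A) = 2*A + 3 = 3 + 2*A)
(-18*(-72))*n(0) = (-18*(-72))*(3 + 2*0) = 1296*(3 + 0) = 1296*3 = 3888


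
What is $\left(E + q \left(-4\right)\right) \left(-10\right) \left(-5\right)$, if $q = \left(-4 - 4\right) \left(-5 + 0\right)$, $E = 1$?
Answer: $-7950$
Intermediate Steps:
$q = 40$ ($q = \left(-8\right) \left(-5\right) = 40$)
$\left(E + q \left(-4\right)\right) \left(-10\right) \left(-5\right) = \left(1 + 40 \left(-4\right)\right) \left(-10\right) \left(-5\right) = \left(1 - 160\right) \left(-10\right) \left(-5\right) = \left(-159\right) \left(-10\right) \left(-5\right) = 1590 \left(-5\right) = -7950$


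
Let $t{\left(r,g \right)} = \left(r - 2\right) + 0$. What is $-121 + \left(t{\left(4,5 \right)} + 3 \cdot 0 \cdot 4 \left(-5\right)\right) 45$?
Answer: $-31$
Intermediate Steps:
$t{\left(r,g \right)} = -2 + r$ ($t{\left(r,g \right)} = \left(-2 + r\right) + 0 = -2 + r$)
$-121 + \left(t{\left(4,5 \right)} + 3 \cdot 0 \cdot 4 \left(-5\right)\right) 45 = -121 + \left(\left(-2 + 4\right) + 3 \cdot 0 \cdot 4 \left(-5\right)\right) 45 = -121 + \left(2 + 3 \cdot 0 \left(-5\right)\right) 45 = -121 + \left(2 + 3 \cdot 0\right) 45 = -121 + \left(2 + 0\right) 45 = -121 + 2 \cdot 45 = -121 + 90 = -31$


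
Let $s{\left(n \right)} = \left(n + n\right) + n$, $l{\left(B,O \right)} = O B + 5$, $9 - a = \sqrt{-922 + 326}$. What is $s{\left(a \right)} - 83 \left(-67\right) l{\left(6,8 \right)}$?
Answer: $294760 - 6 i \sqrt{149} \approx 2.9476 \cdot 10^{5} - 73.239 i$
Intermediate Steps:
$a = 9 - 2 i \sqrt{149}$ ($a = 9 - \sqrt{-922 + 326} = 9 - \sqrt{-596} = 9 - 2 i \sqrt{149} \approx 9.0 - 24.413 i$)
$l{\left(B,O \right)} = 5 + B O$ ($l{\left(B,O \right)} = B O + 5 = 5 + B O$)
$s{\left(n \right)} = 3 n$ ($s{\left(n \right)} = 2 n + n = 3 n$)
$s{\left(a \right)} - 83 \left(-67\right) l{\left(6,8 \right)} = 3 \left(9 - 2 i \sqrt{149}\right) - 83 \left(-67\right) \left(5 + 6 \cdot 8\right) = \left(27 - 6 i \sqrt{149}\right) - - 5561 \left(5 + 48\right) = \left(27 - 6 i \sqrt{149}\right) - \left(-5561\right) 53 = \left(27 - 6 i \sqrt{149}\right) - -294733 = \left(27 - 6 i \sqrt{149}\right) + 294733 = 294760 - 6 i \sqrt{149}$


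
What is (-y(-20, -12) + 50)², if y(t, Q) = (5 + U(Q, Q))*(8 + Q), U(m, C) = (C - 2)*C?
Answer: 550564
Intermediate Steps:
U(m, C) = C*(-2 + C) (U(m, C) = (-2 + C)*C = C*(-2 + C))
y(t, Q) = (5 + Q*(-2 + Q))*(8 + Q)
(-y(-20, -12) + 50)² = (-(40 + (-12)³ - 11*(-12) + 6*(-12)²) + 50)² = (-(40 - 1728 + 132 + 6*144) + 50)² = (-(40 - 1728 + 132 + 864) + 50)² = (-1*(-692) + 50)² = (692 + 50)² = 742² = 550564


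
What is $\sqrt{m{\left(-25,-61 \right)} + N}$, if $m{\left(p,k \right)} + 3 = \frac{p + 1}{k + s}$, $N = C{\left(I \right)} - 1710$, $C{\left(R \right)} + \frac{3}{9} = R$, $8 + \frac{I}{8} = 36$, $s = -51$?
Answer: $\frac{i \sqrt{2626806}}{42} \approx 38.589 i$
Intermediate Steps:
$I = 224$ ($I = -64 + 8 \cdot 36 = -64 + 288 = 224$)
$C{\left(R \right)} = - \frac{1}{3} + R$
$N = - \frac{4459}{3}$ ($N = \left(- \frac{1}{3} + 224\right) - 1710 = \frac{671}{3} - 1710 = - \frac{4459}{3} \approx -1486.3$)
$m{\left(p,k \right)} = -3 + \frac{1 + p}{-51 + k}$ ($m{\left(p,k \right)} = -3 + \frac{p + 1}{k - 51} = -3 + \frac{1 + p}{-51 + k}$)
$\sqrt{m{\left(-25,-61 \right)} + N} = \sqrt{\frac{154 - 25 - -183}{-51 - 61} - \frac{4459}{3}} = \sqrt{\frac{154 - 25 + 183}{-112} - \frac{4459}{3}} = \sqrt{\left(- \frac{1}{112}\right) 312 - \frac{4459}{3}} = \sqrt{- \frac{39}{14} - \frac{4459}{3}} = \sqrt{- \frac{62543}{42}} = \frac{i \sqrt{2626806}}{42}$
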